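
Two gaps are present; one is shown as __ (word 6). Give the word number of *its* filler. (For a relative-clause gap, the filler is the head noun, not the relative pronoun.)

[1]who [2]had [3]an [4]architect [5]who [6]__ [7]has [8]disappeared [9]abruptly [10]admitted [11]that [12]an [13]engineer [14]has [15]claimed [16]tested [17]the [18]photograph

The marked gap is inside the relative clause, the subject of "disappeared".
Its filler is the head noun "architect" (via "who"), at word 4.
(The other dependency links word 1 to a gap after word 15.)

4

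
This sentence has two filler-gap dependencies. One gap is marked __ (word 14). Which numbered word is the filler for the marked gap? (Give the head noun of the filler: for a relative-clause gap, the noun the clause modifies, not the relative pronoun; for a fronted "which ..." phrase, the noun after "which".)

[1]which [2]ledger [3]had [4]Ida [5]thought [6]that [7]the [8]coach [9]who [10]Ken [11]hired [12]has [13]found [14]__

The marked gap is the direct object of "found".
Its filler is the fronted wh-phrase "which ledger", at word 2.
(The other dependency links word 8 to a gap after word 11.)

2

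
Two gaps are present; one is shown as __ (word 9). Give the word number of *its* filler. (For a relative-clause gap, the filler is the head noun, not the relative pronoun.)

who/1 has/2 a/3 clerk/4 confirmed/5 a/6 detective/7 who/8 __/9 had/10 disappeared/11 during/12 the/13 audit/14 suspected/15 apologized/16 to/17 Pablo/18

The marked gap is inside the relative clause, the subject of "disappeared".
Its filler is the head noun "detective" (via "who"), at word 7.
(The other dependency links word 1 to a gap after word 15.)

7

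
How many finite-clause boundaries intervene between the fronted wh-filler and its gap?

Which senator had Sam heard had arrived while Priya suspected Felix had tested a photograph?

"which senator" is extracted from the subject of "arrived".
Boundaries crossed, outermost first: [Ø] — 1 in total.

1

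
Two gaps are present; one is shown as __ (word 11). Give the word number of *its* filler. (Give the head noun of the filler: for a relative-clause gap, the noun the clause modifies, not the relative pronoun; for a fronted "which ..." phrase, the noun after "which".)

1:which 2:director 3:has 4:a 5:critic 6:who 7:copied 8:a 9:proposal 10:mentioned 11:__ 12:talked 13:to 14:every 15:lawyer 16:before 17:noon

The marked gap is the subject of "talked".
Its filler is the fronted wh-phrase "which director", at word 2.
(The other dependency links word 5 to a gap after word 6.)

2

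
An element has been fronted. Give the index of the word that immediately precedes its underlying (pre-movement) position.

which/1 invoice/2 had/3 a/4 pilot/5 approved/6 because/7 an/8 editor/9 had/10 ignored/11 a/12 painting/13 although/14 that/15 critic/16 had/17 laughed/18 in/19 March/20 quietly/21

The displaced element is "which invoice" (word 2).
It functions as the direct object of "approved", so the gap sits immediately after word 6 ("approved").
Base order: A pilot had approved which invoice because an editor had ignored a painting although that critic had laughed in March quietly.

6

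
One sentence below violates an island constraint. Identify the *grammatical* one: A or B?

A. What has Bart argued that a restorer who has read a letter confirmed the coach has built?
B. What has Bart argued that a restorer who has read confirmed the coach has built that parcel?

A

In B, the wh-phrase is extracted from inside a complex-NP island (relative clause) (introduced by "who"), which blocks movement.
In A, the extraction path crosses only that-complement boundaries, which are transparent.
So A is grammatical.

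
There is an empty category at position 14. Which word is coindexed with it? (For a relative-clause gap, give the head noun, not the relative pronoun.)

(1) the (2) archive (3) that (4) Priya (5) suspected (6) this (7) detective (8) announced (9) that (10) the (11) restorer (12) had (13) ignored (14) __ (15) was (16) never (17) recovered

The gap at 14 is the object of "ignored", inside a relative clause.
The relative pronoun is "that" (word 3); it is bound by the head noun immediately before it.
Its filler is the head noun "archive", at word 2.

2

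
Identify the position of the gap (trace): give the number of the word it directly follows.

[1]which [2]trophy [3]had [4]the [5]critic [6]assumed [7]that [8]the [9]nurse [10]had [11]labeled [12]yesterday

The displaced element is "which trophy" (word 2).
It is linked across 1 clause boundary (that).
It functions as the direct object of "labeled", so the gap sits immediately after word 11 ("labeled").
Base order: The critic had assumed that the nurse had labeled which trophy yesterday.

11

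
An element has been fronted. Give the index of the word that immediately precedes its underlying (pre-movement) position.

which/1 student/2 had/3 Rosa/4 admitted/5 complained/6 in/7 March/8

5

The displaced element is "which student" (word 2).
It is linked across 1 clause boundary (Ø).
It functions as the subject of "complained", so the gap sits immediately after word 5 ("admitted").
Base order: Rosa had admitted that which student complained in March.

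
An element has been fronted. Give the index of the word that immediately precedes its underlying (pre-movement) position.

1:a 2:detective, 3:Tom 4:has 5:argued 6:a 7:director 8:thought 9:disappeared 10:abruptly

8

The displaced element is "a detective" (word 2).
It is linked across 2 clause boundaries (Ø → Ø).
It functions as the subject of "disappeared", so the gap sits immediately after word 8 ("thought").
Base order: Tom has argued a director thought a detective disappeared abruptly.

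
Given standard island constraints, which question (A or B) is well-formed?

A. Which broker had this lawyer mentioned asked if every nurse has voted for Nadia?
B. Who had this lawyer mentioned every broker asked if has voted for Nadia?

A

In B, the wh-phrase is extracted from inside a wh-island (introduced by "if"), which blocks movement.
In A, the extraction path crosses only that-complement boundaries, which are transparent.
So A is grammatical.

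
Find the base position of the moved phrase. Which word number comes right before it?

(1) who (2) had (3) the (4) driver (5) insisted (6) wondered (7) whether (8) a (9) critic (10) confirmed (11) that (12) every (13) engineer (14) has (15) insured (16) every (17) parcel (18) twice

5

The displaced element is "who" (word 1).
It is linked across 1 clause boundary (Ø).
It functions as the subject of "wondered", so the gap sits immediately after word 5 ("insisted").
Base order: The driver had insisted that who wondered whether a critic confirmed that every engineer has insured every parcel twice.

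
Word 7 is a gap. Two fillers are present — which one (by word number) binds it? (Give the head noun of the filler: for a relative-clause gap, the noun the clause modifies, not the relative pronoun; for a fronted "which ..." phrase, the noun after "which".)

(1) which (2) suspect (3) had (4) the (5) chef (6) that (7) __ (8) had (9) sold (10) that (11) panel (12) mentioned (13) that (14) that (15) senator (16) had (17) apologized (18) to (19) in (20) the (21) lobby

5

The marked gap is inside the relative clause, the subject of "sold".
Its filler is the head noun "chef" (via "that"), at word 5.
(The other dependency links word 2 to a gap after word 18.)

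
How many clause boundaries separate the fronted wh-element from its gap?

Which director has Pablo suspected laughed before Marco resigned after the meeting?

1

"which director" is extracted from the subject of "laughed".
Boundaries crossed, outermost first: [Ø] — 1 in total.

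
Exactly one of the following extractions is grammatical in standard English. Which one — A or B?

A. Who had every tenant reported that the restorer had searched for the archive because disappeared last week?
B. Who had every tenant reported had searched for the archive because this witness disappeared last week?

In A, the wh-phrase is extracted from inside an adjunct island (introduced by "because"), which blocks movement.
In B, the extraction path crosses only that-complement boundaries, which are transparent.
So B is grammatical.

B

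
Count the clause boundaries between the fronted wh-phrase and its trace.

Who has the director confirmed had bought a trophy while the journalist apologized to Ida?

"who" is extracted from the subject of "bought".
Boundaries crossed, outermost first: [Ø] — 1 in total.

1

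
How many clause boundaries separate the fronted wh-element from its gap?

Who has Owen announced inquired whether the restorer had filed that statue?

1

"who" is extracted from the subject of "inquired".
Boundaries crossed, outermost first: [Ø] — 1 in total.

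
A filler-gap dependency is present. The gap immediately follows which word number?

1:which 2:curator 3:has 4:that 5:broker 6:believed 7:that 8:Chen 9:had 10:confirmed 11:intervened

10

The displaced element is "which curator" (word 2).
It is linked across 2 clause boundaries (that → Ø).
It functions as the subject of "intervened", so the gap sits immediately after word 10 ("confirmed").
Base order: That broker has believed that Chen had confirmed that which curator intervened.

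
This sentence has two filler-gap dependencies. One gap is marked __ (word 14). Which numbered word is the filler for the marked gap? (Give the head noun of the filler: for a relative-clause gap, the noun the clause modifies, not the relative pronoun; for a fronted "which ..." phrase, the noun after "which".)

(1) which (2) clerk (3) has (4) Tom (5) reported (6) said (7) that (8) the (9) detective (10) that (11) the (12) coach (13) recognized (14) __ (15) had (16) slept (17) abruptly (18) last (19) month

The marked gap is inside the relative clause, the direct object of "recognized".
Its filler is the head noun "detective" (via "that"), at word 9.
(The other dependency links word 2 to a gap after word 5.)

9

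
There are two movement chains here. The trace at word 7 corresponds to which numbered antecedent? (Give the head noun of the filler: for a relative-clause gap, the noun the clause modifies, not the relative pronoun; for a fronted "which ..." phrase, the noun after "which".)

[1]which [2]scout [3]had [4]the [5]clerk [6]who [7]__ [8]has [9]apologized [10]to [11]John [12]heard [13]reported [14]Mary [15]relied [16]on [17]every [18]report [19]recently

The marked gap is inside the relative clause, the subject of "apologized".
Its filler is the head noun "clerk" (via "who"), at word 5.
(The other dependency links word 2 to a gap after word 12.)

5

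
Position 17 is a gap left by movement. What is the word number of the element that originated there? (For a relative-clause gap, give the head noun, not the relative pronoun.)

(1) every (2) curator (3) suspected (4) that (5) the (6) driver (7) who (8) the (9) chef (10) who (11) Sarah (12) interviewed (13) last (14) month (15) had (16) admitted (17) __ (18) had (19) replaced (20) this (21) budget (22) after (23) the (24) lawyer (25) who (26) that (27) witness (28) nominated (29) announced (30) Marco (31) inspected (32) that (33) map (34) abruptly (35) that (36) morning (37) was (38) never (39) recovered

The gap at 17 is the subject of "replaced", inside a relative clause.
The relative pronoun is "who" (word 7); it is bound by the head noun immediately before it.
Its filler is the head noun "driver", at word 6.

6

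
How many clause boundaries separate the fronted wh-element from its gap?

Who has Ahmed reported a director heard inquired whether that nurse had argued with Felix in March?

2

"who" is extracted from the subject of "inquired".
Boundaries crossed, outermost first: [Ø], [Ø] — 2 in total.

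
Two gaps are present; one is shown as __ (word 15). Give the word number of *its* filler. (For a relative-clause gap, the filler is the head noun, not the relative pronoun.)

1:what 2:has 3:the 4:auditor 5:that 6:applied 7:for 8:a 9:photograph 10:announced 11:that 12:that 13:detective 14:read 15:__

1

The marked gap is the direct object of "read".
Its filler is the fronted wh-phrase "what", at word 1.
(The other dependency links word 4 to a gap after word 5.)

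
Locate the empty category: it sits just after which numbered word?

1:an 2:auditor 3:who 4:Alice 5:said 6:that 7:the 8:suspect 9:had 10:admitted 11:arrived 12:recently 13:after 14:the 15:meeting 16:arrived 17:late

10

The displaced element is "an auditor" (word 2).
It is linked across 2 clause boundaries (that → Ø).
It functions as the subject of "arrived", so the gap sits immediately after word 10 ("admitted").
Base order: Alice said that the suspect had admitted an auditor arrived recently after the meeting.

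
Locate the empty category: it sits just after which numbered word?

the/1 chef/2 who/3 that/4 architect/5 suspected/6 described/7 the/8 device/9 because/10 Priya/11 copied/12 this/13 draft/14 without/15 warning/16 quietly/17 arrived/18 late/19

The displaced element is "the chef" (word 2).
It is linked across 1 clause boundary (Ø).
It functions as the subject of "described", so the gap sits immediately after word 6 ("suspected").
Base order: That architect suspected that the chef described the device because Priya copied this draft without warning quietly.

6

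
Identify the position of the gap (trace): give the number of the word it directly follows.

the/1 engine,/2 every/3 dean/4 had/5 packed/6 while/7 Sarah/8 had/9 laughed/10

The displaced element is "the engine" (word 2).
It functions as the direct object of "packed", so the gap sits immediately after word 6 ("packed").
Base order: Every dean had packed the engine while Sarah had laughed.

6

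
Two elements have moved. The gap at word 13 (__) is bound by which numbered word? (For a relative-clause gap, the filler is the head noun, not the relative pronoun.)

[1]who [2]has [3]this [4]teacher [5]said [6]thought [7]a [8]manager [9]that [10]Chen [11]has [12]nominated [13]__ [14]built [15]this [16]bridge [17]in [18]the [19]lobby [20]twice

The marked gap is inside the relative clause, the direct object of "nominated".
Its filler is the head noun "manager" (via "that"), at word 8.
(The other dependency links word 1 to a gap after word 5.)

8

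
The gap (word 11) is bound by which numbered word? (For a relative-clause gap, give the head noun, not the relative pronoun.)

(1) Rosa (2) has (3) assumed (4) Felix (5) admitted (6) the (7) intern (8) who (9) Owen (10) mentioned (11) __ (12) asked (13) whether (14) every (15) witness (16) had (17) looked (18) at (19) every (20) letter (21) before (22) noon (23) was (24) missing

The gap at 11 is the subject of "asked", inside a relative clause.
The relative pronoun is "who" (word 8); it is bound by the head noun immediately before it.
Its filler is the head noun "intern", at word 7.

7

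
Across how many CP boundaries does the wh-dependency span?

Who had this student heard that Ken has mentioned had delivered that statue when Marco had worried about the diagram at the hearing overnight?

2

"who" is extracted from the subject of "delivered".
Boundaries crossed, outermost first: [that], [Ø] — 2 in total.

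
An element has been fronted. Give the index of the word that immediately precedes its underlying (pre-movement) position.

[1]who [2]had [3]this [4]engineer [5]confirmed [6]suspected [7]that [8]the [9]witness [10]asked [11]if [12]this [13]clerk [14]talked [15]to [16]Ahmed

5

The displaced element is "who" (word 1).
It is linked across 1 clause boundary (Ø).
It functions as the subject of "suspected", so the gap sits immediately after word 5 ("confirmed").
Base order: This engineer had confirmed that who suspected that the witness asked if this clerk talked to Ahmed.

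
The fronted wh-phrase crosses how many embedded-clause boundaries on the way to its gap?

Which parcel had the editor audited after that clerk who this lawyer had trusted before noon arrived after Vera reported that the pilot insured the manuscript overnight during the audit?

"which parcel" originates inside the matrix clause — no clause boundary is crossed.

0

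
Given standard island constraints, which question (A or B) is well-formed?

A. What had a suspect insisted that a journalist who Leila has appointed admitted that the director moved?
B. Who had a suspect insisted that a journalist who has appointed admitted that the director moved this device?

In B, the wh-phrase is extracted from inside a complex-NP island (relative clause) (introduced by "who"), which blocks movement.
In A, the extraction path crosses only that-complement boundaries, which are transparent.
So A is grammatical.

A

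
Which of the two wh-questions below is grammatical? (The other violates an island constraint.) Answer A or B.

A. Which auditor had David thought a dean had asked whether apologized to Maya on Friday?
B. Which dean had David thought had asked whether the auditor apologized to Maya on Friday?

In A, the wh-phrase is extracted from inside a wh-island (introduced by "whether"), which blocks movement.
In B, the extraction path crosses only that-complement boundaries, which are transparent.
So B is grammatical.

B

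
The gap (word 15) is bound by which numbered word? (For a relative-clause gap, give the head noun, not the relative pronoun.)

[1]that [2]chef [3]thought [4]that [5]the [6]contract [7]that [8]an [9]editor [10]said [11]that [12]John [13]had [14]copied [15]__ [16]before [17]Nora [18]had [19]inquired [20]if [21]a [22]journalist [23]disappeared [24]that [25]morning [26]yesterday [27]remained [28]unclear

The gap at 15 is the object of "copied", inside a relative clause.
The relative pronoun is "that" (word 7); it is bound by the head noun immediately before it.
Its filler is the head noun "contract", at word 6.

6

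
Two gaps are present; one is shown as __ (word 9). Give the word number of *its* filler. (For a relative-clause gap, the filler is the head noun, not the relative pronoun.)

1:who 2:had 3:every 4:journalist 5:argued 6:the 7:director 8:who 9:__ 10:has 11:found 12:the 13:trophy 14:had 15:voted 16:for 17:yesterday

The marked gap is inside the relative clause, the subject of "found".
Its filler is the head noun "director" (via "who"), at word 7.
(The other dependency links word 1 to a gap after word 16.)

7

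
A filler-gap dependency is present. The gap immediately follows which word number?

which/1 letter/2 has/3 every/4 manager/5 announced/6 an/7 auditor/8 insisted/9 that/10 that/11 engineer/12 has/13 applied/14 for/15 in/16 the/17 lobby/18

15

The displaced element is "which letter" (word 2).
It is linked across 2 clause boundaries (Ø → that).
It functions as the object of the preposition "for" of "applied", so the gap sits immediately after word 15 ("for").
Base order: Every manager has announced an auditor insisted that that engineer has applied for which letter in the lobby.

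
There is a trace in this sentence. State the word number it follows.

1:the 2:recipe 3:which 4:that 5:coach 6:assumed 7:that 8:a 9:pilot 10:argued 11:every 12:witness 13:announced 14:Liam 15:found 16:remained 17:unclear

The displaced element is "the recipe" (word 2).
It is linked across 3 clause boundaries (that → Ø → Ø).
It functions as the direct object of "found", so the gap sits immediately after word 15 ("found").
Base order: That coach assumed that a pilot argued every witness announced Liam found the recipe.

15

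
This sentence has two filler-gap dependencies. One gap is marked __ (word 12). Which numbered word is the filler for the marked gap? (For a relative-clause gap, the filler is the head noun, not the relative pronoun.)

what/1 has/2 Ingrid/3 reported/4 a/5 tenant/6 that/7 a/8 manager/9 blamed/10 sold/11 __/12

1

The marked gap is the direct object of "sold".
Its filler is the fronted wh-phrase "what", at word 1.
(The other dependency links word 6 to a gap after word 10.)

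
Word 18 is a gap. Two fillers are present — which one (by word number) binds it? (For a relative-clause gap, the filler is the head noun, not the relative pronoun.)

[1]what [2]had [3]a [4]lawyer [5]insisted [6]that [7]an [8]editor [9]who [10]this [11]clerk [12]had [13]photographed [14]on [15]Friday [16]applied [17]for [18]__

The marked gap is the object of the preposition "for" of "applied".
Its filler is the fronted wh-phrase "what", at word 1.
(The other dependency links word 8 to a gap after word 13.)

1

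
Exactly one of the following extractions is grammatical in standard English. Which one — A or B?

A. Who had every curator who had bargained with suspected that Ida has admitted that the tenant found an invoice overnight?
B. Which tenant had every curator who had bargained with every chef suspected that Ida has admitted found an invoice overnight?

B

In A, the wh-phrase is extracted from inside a complex-NP island (relative clause) (introduced by "who"), which blocks movement.
In B, the extraction path crosses only that-complement boundaries, which are transparent.
So B is grammatical.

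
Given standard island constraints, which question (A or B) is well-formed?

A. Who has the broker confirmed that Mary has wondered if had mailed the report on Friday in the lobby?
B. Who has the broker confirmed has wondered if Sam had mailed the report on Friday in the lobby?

B

In A, the wh-phrase is extracted from inside a wh-island (introduced by "if"), which blocks movement.
In B, the extraction path crosses only that-complement boundaries, which are transparent.
So B is grammatical.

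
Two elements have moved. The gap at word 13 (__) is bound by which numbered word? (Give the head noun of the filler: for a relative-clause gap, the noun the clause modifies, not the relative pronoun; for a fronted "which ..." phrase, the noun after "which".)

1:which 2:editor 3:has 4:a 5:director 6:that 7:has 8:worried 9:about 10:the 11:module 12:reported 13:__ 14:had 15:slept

2

The marked gap is the subject of "slept".
Its filler is the fronted wh-phrase "which editor", at word 2.
(The other dependency links word 5 to a gap after word 6.)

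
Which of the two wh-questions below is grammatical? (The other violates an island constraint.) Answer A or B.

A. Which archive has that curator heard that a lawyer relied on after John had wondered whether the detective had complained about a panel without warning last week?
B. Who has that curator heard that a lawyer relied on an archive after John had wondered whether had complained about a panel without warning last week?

A

In B, the wh-phrase is extracted from inside an adjunct island (introduced by "after"), which blocks movement.
In A, the extraction path crosses only that-complement boundaries, which are transparent.
So A is grammatical.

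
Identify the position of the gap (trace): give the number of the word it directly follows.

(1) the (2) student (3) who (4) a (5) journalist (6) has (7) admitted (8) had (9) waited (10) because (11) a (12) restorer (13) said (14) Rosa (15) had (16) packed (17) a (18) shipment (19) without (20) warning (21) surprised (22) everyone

The displaced element is "the student" (word 2).
It is linked across 1 clause boundary (Ø).
It functions as the subject of "waited", so the gap sits immediately after word 7 ("admitted").
Base order: A journalist has admitted the student had waited because a restorer said Rosa had packed a shipment without warning.

7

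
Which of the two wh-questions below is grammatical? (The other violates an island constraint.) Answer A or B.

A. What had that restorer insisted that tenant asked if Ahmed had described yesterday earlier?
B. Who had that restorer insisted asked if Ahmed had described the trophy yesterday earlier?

B

In A, the wh-phrase is extracted from inside a wh-island (introduced by "if"), which blocks movement.
In B, the extraction path crosses only that-complement boundaries, which are transparent.
So B is grammatical.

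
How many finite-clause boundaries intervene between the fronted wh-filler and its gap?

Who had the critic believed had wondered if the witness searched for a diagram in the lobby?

"who" is extracted from the subject of "wondered".
Boundaries crossed, outermost first: [Ø] — 1 in total.

1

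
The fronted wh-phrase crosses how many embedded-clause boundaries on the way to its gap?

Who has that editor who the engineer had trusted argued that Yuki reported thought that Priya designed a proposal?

"who" is extracted from the subject of "thought".
Boundaries crossed, outermost first: [that], [Ø] — 2 in total.

2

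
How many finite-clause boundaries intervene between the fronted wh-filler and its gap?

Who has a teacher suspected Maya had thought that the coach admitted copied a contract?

"who" is extracted from the subject of "copied".
Boundaries crossed, outermost first: [Ø], [that], [Ø] — 3 in total.

3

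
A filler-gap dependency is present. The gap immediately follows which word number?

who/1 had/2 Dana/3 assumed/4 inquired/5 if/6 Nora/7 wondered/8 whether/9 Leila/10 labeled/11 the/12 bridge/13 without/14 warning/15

4

The displaced element is "who" (word 1).
It is linked across 1 clause boundary (Ø).
It functions as the subject of "inquired", so the gap sits immediately after word 4 ("assumed").
Base order: Dana had assumed who inquired if Nora wondered whether Leila labeled the bridge without warning.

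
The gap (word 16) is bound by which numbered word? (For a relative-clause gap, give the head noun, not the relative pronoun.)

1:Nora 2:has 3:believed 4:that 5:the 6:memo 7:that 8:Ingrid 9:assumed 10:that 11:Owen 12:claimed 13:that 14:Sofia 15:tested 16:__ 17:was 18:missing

6

The gap at 16 is the object of "tested", inside a relative clause.
The relative pronoun is "that" (word 7); it is bound by the head noun immediately before it.
Its filler is the head noun "memo", at word 6.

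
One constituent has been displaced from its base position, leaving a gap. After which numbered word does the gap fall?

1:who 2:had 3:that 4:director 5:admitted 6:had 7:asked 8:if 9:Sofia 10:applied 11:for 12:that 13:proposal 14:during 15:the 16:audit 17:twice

The displaced element is "who" (word 1).
It is linked across 1 clause boundary (Ø).
It functions as the subject of "asked", so the gap sits immediately after word 5 ("admitted").
Base order: That director had admitted who had asked if Sofia applied for that proposal during the audit twice.

5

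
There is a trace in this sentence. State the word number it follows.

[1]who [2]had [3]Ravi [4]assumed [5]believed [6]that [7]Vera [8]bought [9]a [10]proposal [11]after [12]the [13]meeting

The displaced element is "who" (word 1).
It is linked across 1 clause boundary (Ø).
It functions as the subject of "believed", so the gap sits immediately after word 4 ("assumed").
Base order: Ravi had assumed that who believed that Vera bought a proposal after the meeting.

4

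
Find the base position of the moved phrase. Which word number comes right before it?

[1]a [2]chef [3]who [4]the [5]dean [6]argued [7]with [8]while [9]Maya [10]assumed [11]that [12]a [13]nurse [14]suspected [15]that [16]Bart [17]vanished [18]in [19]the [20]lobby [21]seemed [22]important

7

The displaced element is "a chef" (word 2).
It functions as the object of the preposition "with" of "argued", so the gap sits immediately after word 7 ("with").
Base order: The dean argued with a chef while Maya assumed that a nurse suspected that Bart vanished in the lobby.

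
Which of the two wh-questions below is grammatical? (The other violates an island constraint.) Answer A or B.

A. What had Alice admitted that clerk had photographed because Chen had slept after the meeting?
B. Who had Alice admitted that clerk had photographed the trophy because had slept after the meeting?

A

In B, the wh-phrase is extracted from inside an adjunct island (introduced by "because"), which blocks movement.
In A, the extraction path crosses only that-complement boundaries, which are transparent.
So A is grammatical.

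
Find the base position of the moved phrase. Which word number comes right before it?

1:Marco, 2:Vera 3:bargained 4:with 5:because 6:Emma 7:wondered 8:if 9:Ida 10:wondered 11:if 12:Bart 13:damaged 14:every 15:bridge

4

The displaced element is "Marco" (word 1).
It functions as the object of the preposition "with" of "bargained", so the gap sits immediately after word 4 ("with").
Base order: Vera bargained with Marco because Emma wondered if Ida wondered if Bart damaged every bridge.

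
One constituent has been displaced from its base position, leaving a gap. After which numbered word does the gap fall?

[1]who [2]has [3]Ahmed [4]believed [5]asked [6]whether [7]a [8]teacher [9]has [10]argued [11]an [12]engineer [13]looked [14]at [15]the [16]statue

4

The displaced element is "who" (word 1).
It is linked across 1 clause boundary (Ø).
It functions as the subject of "asked", so the gap sits immediately after word 4 ("believed").
Base order: Ahmed has believed who asked whether a teacher has argued an engineer looked at the statue.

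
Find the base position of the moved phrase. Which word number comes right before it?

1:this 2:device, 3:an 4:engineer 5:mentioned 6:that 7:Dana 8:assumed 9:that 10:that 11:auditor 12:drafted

12

The displaced element is "this device" (word 2).
It is linked across 2 clause boundaries (that → that).
It functions as the direct object of "drafted", so the gap sits immediately after word 12 ("drafted").
Base order: An engineer mentioned that Dana assumed that that auditor drafted this device.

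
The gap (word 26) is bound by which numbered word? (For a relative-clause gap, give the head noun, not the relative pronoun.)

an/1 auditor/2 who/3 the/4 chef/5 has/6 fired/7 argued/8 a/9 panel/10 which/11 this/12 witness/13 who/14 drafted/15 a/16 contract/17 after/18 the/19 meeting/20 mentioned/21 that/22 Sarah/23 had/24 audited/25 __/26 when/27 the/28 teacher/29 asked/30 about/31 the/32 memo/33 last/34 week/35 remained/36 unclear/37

The gap at 26 is the object of "audited", inside a relative clause.
The relative pronoun is "which" (word 11); it is bound by the head noun immediately before it.
Its filler is the head noun "panel", at word 10.

10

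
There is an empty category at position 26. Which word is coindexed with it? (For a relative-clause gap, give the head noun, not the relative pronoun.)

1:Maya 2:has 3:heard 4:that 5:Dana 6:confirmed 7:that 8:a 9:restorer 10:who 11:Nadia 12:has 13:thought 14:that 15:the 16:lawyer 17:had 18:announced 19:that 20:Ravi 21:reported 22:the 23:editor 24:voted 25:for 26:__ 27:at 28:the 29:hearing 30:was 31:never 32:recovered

9

The gap at 26 is the prepositional object of "voted", inside a relative clause.
The relative pronoun is "who" (word 10); it is bound by the head noun immediately before it.
Its filler is the head noun "restorer", at word 9.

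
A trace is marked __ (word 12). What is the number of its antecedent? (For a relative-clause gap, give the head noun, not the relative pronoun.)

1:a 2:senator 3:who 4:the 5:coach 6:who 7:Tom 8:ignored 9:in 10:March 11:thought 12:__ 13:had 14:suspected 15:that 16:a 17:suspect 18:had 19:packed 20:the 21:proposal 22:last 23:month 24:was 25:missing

2

The gap at 12 is the subject of "suspected", inside a relative clause.
The relative pronoun is "who" (word 3); it is bound by the head noun immediately before it.
Its filler is the head noun "senator", at word 2.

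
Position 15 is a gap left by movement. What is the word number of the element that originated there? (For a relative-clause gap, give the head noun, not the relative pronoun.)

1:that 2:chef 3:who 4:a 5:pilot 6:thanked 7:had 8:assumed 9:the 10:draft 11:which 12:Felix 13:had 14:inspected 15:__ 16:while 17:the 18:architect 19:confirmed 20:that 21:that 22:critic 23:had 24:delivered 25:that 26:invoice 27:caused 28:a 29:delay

The gap at 15 is the object of "inspected", inside a relative clause.
The relative pronoun is "which" (word 11); it is bound by the head noun immediately before it.
Its filler is the head noun "draft", at word 10.

10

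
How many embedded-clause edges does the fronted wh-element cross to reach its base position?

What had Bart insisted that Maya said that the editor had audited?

2

"what" is extracted from the object of "audited".
Boundaries crossed, outermost first: [that], [that] — 2 in total.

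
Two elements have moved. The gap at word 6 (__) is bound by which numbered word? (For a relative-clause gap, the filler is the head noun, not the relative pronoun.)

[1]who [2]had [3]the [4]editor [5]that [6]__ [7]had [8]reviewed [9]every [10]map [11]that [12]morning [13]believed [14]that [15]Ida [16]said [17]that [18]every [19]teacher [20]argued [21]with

The marked gap is inside the relative clause, the subject of "reviewed".
Its filler is the head noun "editor" (via "that"), at word 4.
(The other dependency links word 1 to a gap after word 21.)

4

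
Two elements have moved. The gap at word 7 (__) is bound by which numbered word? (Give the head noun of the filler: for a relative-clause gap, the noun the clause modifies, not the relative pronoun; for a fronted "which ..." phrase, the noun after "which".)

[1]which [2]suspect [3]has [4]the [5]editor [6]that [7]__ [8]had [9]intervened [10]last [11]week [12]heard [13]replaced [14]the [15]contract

5

The marked gap is inside the relative clause, the subject of "intervened".
Its filler is the head noun "editor" (via "that"), at word 5.
(The other dependency links word 2 to a gap after word 12.)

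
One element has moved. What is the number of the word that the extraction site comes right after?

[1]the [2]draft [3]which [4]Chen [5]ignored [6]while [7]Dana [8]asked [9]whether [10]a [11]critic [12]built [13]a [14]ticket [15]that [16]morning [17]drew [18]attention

The displaced element is "the draft" (word 2).
It functions as the direct object of "ignored", so the gap sits immediately after word 5 ("ignored").
Base order: Chen ignored the draft while Dana asked whether a critic built a ticket that morning.

5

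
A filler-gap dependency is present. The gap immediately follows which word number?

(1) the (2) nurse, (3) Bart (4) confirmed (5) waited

The displaced element is "the nurse" (word 2).
It is linked across 1 clause boundary (Ø).
It functions as the subject of "waited", so the gap sits immediately after word 4 ("confirmed").
Base order: Bart confirmed that the nurse waited.

4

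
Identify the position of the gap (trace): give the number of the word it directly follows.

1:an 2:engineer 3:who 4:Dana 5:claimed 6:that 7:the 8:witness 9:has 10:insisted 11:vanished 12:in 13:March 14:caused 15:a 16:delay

The displaced element is "an engineer" (word 2).
It is linked across 2 clause boundaries (that → Ø).
It functions as the subject of "vanished", so the gap sits immediately after word 10 ("insisted").
Base order: Dana claimed that the witness has insisted that an engineer vanished in March.

10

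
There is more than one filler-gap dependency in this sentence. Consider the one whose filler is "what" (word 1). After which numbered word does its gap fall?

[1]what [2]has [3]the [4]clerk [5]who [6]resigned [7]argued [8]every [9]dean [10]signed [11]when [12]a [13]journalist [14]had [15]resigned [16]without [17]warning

The displaced element is "what" (word 1).
It is linked across 1 clause boundary (Ø).
It functions as the direct object of "signed", so the gap sits immediately after word 10 ("signed").
Base order: The clerk who resigned has argued every dean signed what when a journalist had resigned without warning.

10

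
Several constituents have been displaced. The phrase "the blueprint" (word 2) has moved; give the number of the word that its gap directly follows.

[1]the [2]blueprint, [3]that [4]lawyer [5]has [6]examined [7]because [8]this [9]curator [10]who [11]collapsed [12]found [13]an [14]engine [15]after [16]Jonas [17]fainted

6

The displaced element is "the blueprint" (word 2).
It functions as the direct object of "examined", so the gap sits immediately after word 6 ("examined").
Base order: That lawyer has examined the blueprint because this curator who collapsed found an engine after Jonas fainted.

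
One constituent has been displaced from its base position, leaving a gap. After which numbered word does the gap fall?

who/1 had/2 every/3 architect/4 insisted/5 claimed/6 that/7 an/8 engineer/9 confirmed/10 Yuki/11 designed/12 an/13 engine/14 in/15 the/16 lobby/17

5

The displaced element is "who" (word 1).
It is linked across 1 clause boundary (Ø).
It functions as the subject of "claimed", so the gap sits immediately after word 5 ("insisted").
Base order: Every architect had insisted that who claimed that an engineer confirmed Yuki designed an engine in the lobby.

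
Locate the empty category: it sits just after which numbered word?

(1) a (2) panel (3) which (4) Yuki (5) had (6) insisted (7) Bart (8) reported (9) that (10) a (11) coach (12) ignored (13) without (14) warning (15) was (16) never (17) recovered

12

The displaced element is "a panel" (word 2).
It is linked across 2 clause boundaries (Ø → that).
It functions as the direct object of "ignored", so the gap sits immediately after word 12 ("ignored").
Base order: Yuki had insisted Bart reported that a coach ignored a panel without warning.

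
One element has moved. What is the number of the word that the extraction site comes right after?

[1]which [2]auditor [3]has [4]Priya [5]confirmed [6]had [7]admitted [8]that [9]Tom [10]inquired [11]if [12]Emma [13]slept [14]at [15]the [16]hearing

5

The displaced element is "which auditor" (word 2).
It is linked across 1 clause boundary (Ø).
It functions as the subject of "admitted", so the gap sits immediately after word 5 ("confirmed").
Base order: Priya has confirmed that which auditor had admitted that Tom inquired if Emma slept at the hearing.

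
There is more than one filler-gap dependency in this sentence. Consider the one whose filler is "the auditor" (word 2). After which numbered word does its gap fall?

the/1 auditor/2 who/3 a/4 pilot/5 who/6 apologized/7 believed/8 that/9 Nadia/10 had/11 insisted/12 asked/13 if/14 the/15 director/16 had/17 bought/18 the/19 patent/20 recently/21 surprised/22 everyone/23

The displaced element is "the auditor" (word 2).
It is linked across 2 clause boundaries (that → Ø).
It functions as the subject of "asked", so the gap sits immediately after word 12 ("insisted").
Base order: A pilot who apologized believed that Nadia had insisted that the auditor asked if the director had bought the patent recently.

12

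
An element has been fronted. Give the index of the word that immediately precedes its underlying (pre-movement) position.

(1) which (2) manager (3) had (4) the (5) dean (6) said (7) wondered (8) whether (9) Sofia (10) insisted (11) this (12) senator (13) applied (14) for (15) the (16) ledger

The displaced element is "which manager" (word 2).
It is linked across 1 clause boundary (Ø).
It functions as the subject of "wondered", so the gap sits immediately after word 6 ("said").
Base order: The dean had said that which manager wondered whether Sofia insisted this senator applied for the ledger.

6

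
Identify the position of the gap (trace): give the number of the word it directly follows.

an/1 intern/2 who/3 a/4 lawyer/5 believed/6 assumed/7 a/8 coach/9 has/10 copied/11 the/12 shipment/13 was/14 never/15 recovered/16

6

The displaced element is "an intern" (word 2).
It is linked across 1 clause boundary (Ø).
It functions as the subject of "assumed", so the gap sits immediately after word 6 ("believed").
Base order: A lawyer believed that an intern assumed a coach has copied the shipment.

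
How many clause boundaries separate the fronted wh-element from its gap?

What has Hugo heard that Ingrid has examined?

"what" is extracted from the object of "examined".
Boundaries crossed, outermost first: [that] — 1 in total.

1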